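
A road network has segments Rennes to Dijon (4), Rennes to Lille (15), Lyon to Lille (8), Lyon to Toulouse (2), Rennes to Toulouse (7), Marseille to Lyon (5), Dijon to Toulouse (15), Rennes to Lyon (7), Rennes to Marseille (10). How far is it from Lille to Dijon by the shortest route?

A few of the Lille→Dijon routes:
Lille -> Lyon -> Marseille -> Rennes -> Dijon: 8 + 5 + 10 + 4 = 27
Lille -> Lyon -> Toulouse -> Dijon: 8 + 2 + 15 = 25
Lille -> Rennes -> Toulouse -> Dijon: 15 + 7 + 15 = 37
Lille -> Lyon -> Rennes -> Dijon: 8 + 7 + 4 = 19
Lille -> Lyon -> Toulouse -> Rennes -> Dijon: 8 + 2 + 7 + 4 = 21
Lille -> Rennes -> Dijon: 15 + 4 = 19
The minimum is 19 km.

19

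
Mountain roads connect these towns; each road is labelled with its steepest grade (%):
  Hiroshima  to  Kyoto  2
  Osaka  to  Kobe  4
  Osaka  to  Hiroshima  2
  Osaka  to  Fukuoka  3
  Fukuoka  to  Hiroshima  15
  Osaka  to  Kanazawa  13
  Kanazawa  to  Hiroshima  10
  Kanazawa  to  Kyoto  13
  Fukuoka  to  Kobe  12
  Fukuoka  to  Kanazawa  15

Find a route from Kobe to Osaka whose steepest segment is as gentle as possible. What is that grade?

4

Some routes from Kobe to Osaka:
Kobe→Fukuoka→Osaka: max(12, 3) = 12
Kobe→Fukuoka→Hiroshima→Kyoto→Kanazawa→Osaka: max(12, 15, 2, 13, 13) = 15
Kobe→Fukuoka→Hiroshima→Kanazawa→Osaka: max(12, 15, 10, 13) = 15
Kobe→Osaka: max(4) = 4
Kobe→Fukuoka→Hiroshima→Osaka: max(12, 15, 2) = 15
Kobe→Fukuoka→Kanazawa→Hiroshima→Osaka: max(12, 15, 10, 2) = 15
Smallest bottleneck: 4%.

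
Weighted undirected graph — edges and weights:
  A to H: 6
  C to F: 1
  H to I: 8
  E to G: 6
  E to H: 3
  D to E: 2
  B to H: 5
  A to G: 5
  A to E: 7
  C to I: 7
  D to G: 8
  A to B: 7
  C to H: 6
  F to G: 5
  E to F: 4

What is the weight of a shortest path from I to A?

14

Some routes from I to A:
I - C - H - A: 7 + 6 + 6 = 19
I - C - F - E - A: 7 + 1 + 4 + 7 = 19
I - C - F - G - A: 7 + 1 + 5 + 5 = 18
I - H - A: 8 + 6 = 14
I - H - E - A: 8 + 3 + 7 = 18
The minimum is 14.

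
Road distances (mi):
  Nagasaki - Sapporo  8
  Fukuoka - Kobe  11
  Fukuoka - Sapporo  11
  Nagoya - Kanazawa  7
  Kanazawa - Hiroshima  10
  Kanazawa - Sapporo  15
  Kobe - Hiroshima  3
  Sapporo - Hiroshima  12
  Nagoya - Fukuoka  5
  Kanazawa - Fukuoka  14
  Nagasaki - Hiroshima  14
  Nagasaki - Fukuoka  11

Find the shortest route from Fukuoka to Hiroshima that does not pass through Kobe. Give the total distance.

22

Checking several routes:
Fukuoka → Sapporo → Hiroshima: 11 + 12 = 23
Fukuoka → Nagasaki → Hiroshima: 11 + 14 = 25
Fukuoka → Kanazawa → Hiroshima: 14 + 10 = 24
Fukuoka → Nagoya → Kanazawa → Hiroshima: 5 + 7 + 10 = 22
Best route has total 22 mi.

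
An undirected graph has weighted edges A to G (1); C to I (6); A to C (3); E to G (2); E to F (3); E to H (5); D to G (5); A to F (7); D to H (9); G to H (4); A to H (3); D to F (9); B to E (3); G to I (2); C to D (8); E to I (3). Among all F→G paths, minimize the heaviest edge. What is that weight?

3

A few of the F→G routes:
F-E-I-G: max(3, 3, 2) = 3
F-E-H-A-G: max(3, 5, 3, 1) = 5
F-E-I-C-A-H-G: max(3, 3, 6, 3, 3, 4) = 6
F-E-I-C-A-G: max(3, 3, 6, 3, 1) = 6
F-E-H-G: max(3, 5, 4) = 5
F-E-G: max(3, 2) = 3
The minimum achievable maximum is 3.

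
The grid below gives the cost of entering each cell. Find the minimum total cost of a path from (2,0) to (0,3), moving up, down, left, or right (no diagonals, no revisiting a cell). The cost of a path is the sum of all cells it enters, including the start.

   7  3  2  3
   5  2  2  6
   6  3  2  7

18

Best path: (2,0) (2,1) (1,1) (1,2) (0,2) (0,3)
Cost: 6 + 3 + 2 + 2 + 2 + 3 = 18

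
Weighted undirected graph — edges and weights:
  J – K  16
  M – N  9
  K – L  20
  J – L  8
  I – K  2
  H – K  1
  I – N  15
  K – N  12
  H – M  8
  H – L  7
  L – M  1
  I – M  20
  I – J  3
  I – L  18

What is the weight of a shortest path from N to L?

Checking several routes:
N -> M -> L: 9 + 1 = 10
N -> K -> H -> L: 12 + 1 + 7 = 20
N -> K -> H -> M -> L: 12 + 1 + 8 + 1 = 22
The minimum is 10.

10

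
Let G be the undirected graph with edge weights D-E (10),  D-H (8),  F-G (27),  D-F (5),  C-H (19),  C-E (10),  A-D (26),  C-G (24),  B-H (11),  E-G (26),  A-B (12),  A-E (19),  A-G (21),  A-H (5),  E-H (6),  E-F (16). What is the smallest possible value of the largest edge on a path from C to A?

A few of the C→A routes:
C→E→D→H→A: max(10, 10, 8, 5) = 10
C→E→D→H→B→A: max(10, 10, 8, 11, 12) = 12
C→E→H→A: max(10, 6, 5) = 10
Best route has worst link 10.

10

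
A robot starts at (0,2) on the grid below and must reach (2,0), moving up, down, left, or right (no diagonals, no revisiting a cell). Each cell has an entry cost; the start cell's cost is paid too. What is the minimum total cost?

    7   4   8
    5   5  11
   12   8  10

34

Take [0,2] → [0,1] → [1,1] → [1,0] → [2,0] for a total of 8 + 4 + 5 + 5 + 12 = 34.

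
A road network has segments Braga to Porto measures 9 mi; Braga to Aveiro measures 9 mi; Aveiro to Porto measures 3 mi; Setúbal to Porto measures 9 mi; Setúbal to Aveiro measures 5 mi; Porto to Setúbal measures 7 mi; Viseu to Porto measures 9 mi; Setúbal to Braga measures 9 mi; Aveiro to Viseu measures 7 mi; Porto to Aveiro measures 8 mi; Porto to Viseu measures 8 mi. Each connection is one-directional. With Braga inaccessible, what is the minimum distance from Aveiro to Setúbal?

10

Candidate routes:
Aveiro→Porto→Setúbal: 3 + 7 = 10
Aveiro→Viseu→Porto→Setúbal: 7 + 9 + 7 = 23
The minimum is 10 mi.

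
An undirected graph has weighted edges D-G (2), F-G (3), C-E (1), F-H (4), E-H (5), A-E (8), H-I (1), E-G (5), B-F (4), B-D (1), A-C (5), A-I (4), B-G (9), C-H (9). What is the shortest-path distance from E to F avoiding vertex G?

9

Some routes from E to F avoiding G:
E -> C -> H -> F: 1 + 9 + 4 = 14
E -> C -> A -> I -> H -> F: 1 + 5 + 4 + 1 + 4 = 15
E -> A -> I -> H -> F: 8 + 4 + 1 + 4 = 17
E -> H -> F: 5 + 4 = 9
The minimum is 9.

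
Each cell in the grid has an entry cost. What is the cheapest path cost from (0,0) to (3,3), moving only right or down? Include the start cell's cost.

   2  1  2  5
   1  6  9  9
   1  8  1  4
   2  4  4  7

Best path: (0,0)→(1,0)→(2,0)→(3,0)→(3,1)→(3,2)→(3,3)
Cost: 2 + 1 + 1 + 2 + 4 + 4 + 7 = 21
(Top row then right column would cost 30.)

21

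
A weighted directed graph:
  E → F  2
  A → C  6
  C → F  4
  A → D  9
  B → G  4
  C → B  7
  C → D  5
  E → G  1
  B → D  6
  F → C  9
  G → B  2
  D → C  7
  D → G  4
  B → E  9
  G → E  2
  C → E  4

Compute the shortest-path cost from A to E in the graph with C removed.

Routes from A to E avoiding C:
A -> D -> G -> B -> E: 9 + 4 + 2 + 9 = 24
A -> D -> G -> E: 9 + 4 + 2 = 15
Shortest: 15.

15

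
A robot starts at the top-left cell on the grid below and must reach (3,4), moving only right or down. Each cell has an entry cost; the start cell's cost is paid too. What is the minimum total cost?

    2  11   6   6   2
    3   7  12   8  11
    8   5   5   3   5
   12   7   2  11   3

33

One optimal route is [0,0]→[1,0]→[1,1]→[2,1]→[2,2]→[2,3]→[2,4]→[3,4].
Its cost is 2 + 3 + 7 + 5 + 5 + 3 + 5 + 3 = 33.
For comparison, the top-then-right route costs 46.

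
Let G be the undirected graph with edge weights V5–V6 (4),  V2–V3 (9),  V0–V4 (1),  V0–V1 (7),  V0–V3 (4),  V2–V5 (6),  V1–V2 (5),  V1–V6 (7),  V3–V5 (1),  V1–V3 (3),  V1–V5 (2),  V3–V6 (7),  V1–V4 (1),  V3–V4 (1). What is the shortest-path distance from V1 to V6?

6

A few of the V1→V6 routes:
V1-V6: 7
V1-V4-V3-V5-V6: 1 + 1 + 1 + 4 = 7
V1-V3-V5-V6: 3 + 1 + 4 = 8
V1-V5-V6: 2 + 4 = 6
Shortest: 6.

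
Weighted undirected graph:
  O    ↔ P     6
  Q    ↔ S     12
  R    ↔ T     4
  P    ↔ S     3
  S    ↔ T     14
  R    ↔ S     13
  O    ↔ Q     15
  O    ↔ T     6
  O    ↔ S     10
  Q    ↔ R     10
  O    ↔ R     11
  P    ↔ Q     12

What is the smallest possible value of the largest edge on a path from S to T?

6

Some routes from S to T:
S - O - P - Q - R - T: max(10, 6, 12, 10, 4) = 12
S - P - Q - R - T: max(3, 12, 10, 4) = 12
S - O - T: max(10, 6) = 10
S - P - O - T: max(3, 6, 6) = 6
S - O - R - T: max(10, 11, 4) = 11
S - P - O - R - T: max(3, 6, 11, 4) = 11
The minimum achievable maximum is 6.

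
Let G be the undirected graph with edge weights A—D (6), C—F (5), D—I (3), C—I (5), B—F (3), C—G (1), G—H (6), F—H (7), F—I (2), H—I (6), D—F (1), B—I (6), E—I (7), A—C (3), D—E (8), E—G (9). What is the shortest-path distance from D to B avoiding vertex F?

9

Checking several routes:
D - A - C - G - H - I - B: 6 + 3 + 1 + 6 + 6 + 6 = 28
D - A - C - I - B: 6 + 3 + 5 + 6 = 20
D - I - B: 3 + 6 = 9
D - E - G - C - I - B: 8 + 9 + 1 + 5 + 6 = 29
D - E - I - B: 8 + 7 + 6 = 21
Best route has total 9.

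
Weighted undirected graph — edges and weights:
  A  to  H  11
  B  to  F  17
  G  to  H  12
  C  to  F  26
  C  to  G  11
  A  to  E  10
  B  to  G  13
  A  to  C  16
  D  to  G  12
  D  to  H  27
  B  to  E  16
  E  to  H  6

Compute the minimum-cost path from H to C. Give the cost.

Comparing a few candidate routes:
H→E→B→G→C: 6 + 16 + 13 + 11 = 46
H→A→C: 11 + 16 = 27
H→E→A→C: 6 + 10 + 16 = 32
H→G→C: 12 + 11 = 23
Shortest: 23.

23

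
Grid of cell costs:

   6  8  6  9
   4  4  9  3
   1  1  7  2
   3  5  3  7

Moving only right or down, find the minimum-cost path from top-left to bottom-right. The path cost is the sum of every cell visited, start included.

One optimal route is (0,0) (1,0) (2,0) (2,1) (3,1) (3,2) (3,3).
Its cost is 6 + 4 + 1 + 1 + 5 + 3 + 7 = 27.

27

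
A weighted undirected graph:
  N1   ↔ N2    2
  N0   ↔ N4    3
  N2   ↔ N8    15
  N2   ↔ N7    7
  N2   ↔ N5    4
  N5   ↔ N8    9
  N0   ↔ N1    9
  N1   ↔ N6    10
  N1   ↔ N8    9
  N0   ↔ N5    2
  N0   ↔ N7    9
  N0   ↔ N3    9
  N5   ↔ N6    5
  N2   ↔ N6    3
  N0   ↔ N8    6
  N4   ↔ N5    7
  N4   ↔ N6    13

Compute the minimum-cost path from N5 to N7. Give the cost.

Comparing a few candidate routes:
N5-N2-N7: 4 + 7 = 11
N5-N0-N1-N2-N7: 2 + 9 + 2 + 7 = 20
N5-N6-N2-N7: 5 + 3 + 7 = 15
N5-N4-N0-N7: 7 + 3 + 9 = 19
N5-N0-N7: 2 + 9 = 11
Shortest: 11.

11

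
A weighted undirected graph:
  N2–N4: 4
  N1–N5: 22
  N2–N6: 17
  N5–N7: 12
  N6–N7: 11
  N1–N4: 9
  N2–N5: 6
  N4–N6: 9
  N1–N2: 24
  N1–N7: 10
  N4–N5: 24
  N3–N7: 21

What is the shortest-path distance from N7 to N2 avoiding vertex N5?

23

Checking several routes:
N7 -> N1 -> N4 -> N2: 10 + 9 + 4 = 23
N7 -> N6 -> N2: 11 + 17 = 28
N7 -> N6 -> N4 -> N2: 11 + 9 + 4 = 24
N7 -> N1 -> N2: 10 + 24 = 34
Best route has total 23.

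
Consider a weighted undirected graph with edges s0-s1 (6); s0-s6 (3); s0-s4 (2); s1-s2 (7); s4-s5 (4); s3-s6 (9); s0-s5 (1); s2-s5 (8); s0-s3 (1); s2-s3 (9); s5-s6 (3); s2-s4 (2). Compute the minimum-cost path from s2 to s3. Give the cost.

5

Checking several routes:
s2 - s4 - s5 - s0 - s3: 2 + 4 + 1 + 1 = 8
s2 - s3: 9
s2 - s4 - s0 - s3: 2 + 2 + 1 = 5
Best route has total 5.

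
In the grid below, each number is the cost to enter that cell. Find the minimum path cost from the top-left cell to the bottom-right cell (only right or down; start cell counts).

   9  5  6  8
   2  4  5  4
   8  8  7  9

33

Take r0c0 → r1c0 → r1c1 → r1c2 → r1c3 → r2c3 for a total of 9 + 2 + 4 + 5 + 4 + 9 = 33.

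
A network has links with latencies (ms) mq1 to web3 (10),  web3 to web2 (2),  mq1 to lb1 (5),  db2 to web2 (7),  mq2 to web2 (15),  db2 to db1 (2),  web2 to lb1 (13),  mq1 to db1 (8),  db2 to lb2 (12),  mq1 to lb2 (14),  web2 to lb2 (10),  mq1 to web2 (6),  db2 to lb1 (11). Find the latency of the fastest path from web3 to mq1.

Checking several routes:
web3 -> web2 -> lb1 -> mq1: 2 + 13 + 5 = 20
web3 -> web2 -> db2 -> lb1 -> mq1: 2 + 7 + 11 + 5 = 25
web3 -> web2 -> mq1: 2 + 6 = 8
web3 -> mq1: 10
web3 -> web2 -> db2 -> db1 -> mq1: 2 + 7 + 2 + 8 = 19
Shortest: 8 ms.

8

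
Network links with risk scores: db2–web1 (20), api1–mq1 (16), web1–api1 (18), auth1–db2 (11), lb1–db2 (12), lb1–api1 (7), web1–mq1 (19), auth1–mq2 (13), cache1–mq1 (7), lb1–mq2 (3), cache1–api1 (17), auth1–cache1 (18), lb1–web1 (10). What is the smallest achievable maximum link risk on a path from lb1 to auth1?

A few of the lb1→auth1 routes:
lb1→api1→cache1→auth1: max(7, 17, 18) = 18
lb1→web1→api1→mq1→cache1→auth1: max(10, 18, 16, 7, 18) = 18
lb1→db2→auth1: max(12, 11) = 12
lb1→api1→mq1→cache1→auth1: max(7, 16, 7, 18) = 18
lb1→mq2→auth1: max(3, 13) = 13
The minimum achievable maximum is 12.

12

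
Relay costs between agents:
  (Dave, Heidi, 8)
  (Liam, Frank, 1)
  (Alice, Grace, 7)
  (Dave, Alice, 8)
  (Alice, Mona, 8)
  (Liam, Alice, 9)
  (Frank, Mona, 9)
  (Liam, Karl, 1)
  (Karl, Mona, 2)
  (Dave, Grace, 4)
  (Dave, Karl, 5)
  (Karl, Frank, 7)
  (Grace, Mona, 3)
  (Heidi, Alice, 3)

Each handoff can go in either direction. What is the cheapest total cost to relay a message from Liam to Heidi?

12

Comparing a few candidate routes:
Liam→Karl→Mona→Grace→Alice→Heidi: 1 + 2 + 3 + 7 + 3 = 16
Liam→Karl→Dave→Heidi: 1 + 5 + 8 = 14
Liam→Alice→Heidi: 9 + 3 = 12
Liam→Karl→Mona→Alice→Heidi: 1 + 2 + 8 + 3 = 14
Shortest: 12.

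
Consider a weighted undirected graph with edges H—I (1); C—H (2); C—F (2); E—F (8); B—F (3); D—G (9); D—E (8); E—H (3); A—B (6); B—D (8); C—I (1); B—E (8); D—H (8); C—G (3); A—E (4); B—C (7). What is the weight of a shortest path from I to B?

Checking several routes:
I-C-F-B: 1 + 2 + 3 = 6
I-C-B: 1 + 7 = 8
I-H-C-B: 1 + 2 + 7 = 10
I-H-C-F-B: 1 + 2 + 2 + 3 = 8
Shortest: 6.

6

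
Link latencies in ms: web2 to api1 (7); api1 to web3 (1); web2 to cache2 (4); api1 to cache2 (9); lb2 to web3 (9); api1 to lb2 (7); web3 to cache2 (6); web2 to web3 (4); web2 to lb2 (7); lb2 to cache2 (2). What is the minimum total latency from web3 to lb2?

Checking several routes:
web3-cache2-lb2: 6 + 2 = 8
web3-api1-lb2: 1 + 7 = 8
web3-lb2: 9
web3-web2-cache2-lb2: 4 + 4 + 2 = 10
Shortest: 8 ms.

8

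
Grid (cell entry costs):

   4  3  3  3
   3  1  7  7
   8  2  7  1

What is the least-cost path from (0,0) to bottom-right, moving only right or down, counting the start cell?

Cheapest: [0,0] [0,1] [1,1] [2,1] [2,2] [2,3]
  4 + 3 + 1 + 2 + 7 + 1 = 18
(Top row then right column would cost 21.)

18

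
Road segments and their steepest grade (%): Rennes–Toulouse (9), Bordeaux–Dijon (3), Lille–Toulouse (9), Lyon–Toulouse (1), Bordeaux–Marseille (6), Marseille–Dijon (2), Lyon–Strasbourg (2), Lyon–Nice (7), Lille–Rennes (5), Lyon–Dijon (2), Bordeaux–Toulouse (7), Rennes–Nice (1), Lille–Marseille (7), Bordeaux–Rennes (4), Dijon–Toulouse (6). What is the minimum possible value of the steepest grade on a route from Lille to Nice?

5

Comparing a few candidate routes:
Lille - Rennes - Bordeaux - Toulouse - Dijon - Lyon - Nice: max(5, 4, 7, 6, 2, 7) = 7
Lille - Rennes - Bordeaux - Toulouse - Lyon - Nice: max(5, 4, 7, 1, 7) = 7
Lille - Rennes - Nice: max(5, 1) = 5
Lille - Rennes - Bordeaux - Marseille - Dijon - Toulouse - Lyon - Nice: max(5, 4, 6, 2, 6, 1, 7) = 7
Lille - Rennes - Bordeaux - Dijon - Toulouse - Lyon - Nice: max(5, 4, 3, 6, 1, 7) = 7
Lille - Rennes - Bordeaux - Dijon - Lyon - Nice: max(5, 4, 3, 2, 7) = 7
Best route has worst link 5%.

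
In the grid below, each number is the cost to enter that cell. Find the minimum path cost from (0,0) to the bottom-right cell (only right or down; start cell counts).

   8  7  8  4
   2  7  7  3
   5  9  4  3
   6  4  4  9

38

Best path: (0,0)→(1,0)→(2,0)→(3,0)→(3,1)→(3,2)→(3,3)
Cost: 8 + 2 + 5 + 6 + 4 + 4 + 9 = 38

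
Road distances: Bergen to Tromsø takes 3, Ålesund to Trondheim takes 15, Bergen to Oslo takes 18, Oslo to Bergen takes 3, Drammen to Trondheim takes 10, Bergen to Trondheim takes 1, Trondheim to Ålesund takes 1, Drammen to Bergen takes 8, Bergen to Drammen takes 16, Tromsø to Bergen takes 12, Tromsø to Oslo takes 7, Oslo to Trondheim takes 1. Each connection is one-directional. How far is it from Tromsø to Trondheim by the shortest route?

Some routes from Tromsø to Trondheim:
Tromsø-Bergen-Trondheim: 12 + 1 = 13
Tromsø-Oslo-Bergen-Drammen-Trondheim: 7 + 3 + 16 + 10 = 36
Tromsø-Bergen-Oslo-Trondheim: 12 + 18 + 1 = 31
Tromsø-Oslo-Trondheim: 7 + 1 = 8
Tromsø-Oslo-Bergen-Trondheim: 7 + 3 + 1 = 11
The minimum is 8.

8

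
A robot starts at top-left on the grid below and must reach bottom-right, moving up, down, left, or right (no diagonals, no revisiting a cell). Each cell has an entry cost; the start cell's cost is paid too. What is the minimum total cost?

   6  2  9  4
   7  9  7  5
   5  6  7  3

29

Take [0,0] [0,1] [0,2] [0,3] [1,3] [2,3] for a total of 6 + 2 + 9 + 4 + 5 + 3 = 29.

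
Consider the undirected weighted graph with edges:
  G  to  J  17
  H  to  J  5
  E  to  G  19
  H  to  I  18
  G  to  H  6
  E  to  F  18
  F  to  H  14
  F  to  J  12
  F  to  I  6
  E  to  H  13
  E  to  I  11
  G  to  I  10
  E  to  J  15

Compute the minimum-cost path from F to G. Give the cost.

16

A few of the F→G routes:
F→J→G: 12 + 17 = 29
F→I→G: 6 + 10 = 16
F→H→G: 14 + 6 = 20
F→J→H→G: 12 + 5 + 6 = 23
F→I→H→G: 6 + 18 + 6 = 30
Best route has total 16.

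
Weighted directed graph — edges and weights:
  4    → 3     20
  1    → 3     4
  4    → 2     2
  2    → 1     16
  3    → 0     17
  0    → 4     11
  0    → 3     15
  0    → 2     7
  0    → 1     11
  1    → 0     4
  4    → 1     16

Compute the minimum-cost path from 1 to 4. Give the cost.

Routes from 1 to 4:
1 - 0 - 4: 4 + 11 = 15
1 - 3 - 0 - 4: 4 + 17 + 11 = 32
The minimum is 15.

15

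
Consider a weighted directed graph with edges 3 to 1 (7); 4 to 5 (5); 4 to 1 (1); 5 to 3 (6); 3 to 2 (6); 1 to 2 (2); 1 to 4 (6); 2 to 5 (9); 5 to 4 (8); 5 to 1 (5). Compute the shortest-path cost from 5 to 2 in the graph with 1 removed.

12

Paths from 5 to 2 avoiding 1:
5-3-2: 6 + 6 = 12
Best route has total 12.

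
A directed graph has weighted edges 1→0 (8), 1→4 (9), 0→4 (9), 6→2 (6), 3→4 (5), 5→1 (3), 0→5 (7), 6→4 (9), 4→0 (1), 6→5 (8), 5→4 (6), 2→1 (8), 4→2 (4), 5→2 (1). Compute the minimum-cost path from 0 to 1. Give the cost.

10

Paths from 0 to 1:
0→5→1: 7 + 3 = 10
0→5→4→2→1: 7 + 6 + 4 + 8 = 25
0→5→2→1: 7 + 1 + 8 = 16
0→4→2→1: 9 + 4 + 8 = 21
Shortest: 10.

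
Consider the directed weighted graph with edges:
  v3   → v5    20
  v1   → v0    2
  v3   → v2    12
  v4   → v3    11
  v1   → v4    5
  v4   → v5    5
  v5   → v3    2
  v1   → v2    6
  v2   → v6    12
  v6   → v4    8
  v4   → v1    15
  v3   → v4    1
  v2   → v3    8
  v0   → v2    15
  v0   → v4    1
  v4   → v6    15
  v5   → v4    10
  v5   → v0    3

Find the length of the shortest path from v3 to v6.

16

Checking several routes:
v3 - v5 - v0 - v4 - v6: 20 + 3 + 1 + 15 = 39
v3 - v2 - v6: 12 + 12 = 24
v3 - v4 - v1 - v2 - v6: 1 + 15 + 6 + 12 = 34
v3 - v4 - v5 - v0 - v2 - v6: 1 + 5 + 3 + 15 + 12 = 36
v3 - v4 - v6: 1 + 15 = 16
v3 - v4 - v1 - v0 - v2 - v6: 1 + 15 + 2 + 15 + 12 = 45
Shortest: 16.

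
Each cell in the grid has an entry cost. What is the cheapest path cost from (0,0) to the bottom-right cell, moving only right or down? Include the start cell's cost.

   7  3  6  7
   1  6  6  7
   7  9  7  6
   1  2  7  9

34

Path (0,0) (1,0) (2,0) (3,0) (3,1) (3,2) (3,3): 7 + 1 + 7 + 1 + 2 + 7 + 9 = 34.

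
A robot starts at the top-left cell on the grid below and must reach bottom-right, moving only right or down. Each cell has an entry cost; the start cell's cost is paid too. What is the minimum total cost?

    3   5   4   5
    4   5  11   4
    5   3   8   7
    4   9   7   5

One optimal route is [0,0] [0,1] [0,2] [0,3] [1,3] [2,3] [3,3].
Its cost is 3 + 5 + 4 + 5 + 4 + 7 + 5 = 33.

33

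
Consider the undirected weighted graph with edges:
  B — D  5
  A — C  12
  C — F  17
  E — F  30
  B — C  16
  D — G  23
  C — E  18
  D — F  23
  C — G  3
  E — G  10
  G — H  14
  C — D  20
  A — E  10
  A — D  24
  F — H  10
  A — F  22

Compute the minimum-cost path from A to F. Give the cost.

Some routes from A to F:
A-E-F: 10 + 30 = 40
A-C-G-H-F: 12 + 3 + 14 + 10 = 39
A-E-G-C-F: 10 + 10 + 3 + 17 = 40
A-E-G-H-F: 10 + 10 + 14 + 10 = 44
A-F: 22
A-C-F: 12 + 17 = 29
Shortest: 22.

22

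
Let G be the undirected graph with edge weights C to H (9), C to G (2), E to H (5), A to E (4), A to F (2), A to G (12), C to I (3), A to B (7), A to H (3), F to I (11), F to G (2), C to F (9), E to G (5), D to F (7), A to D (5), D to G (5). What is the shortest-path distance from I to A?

9

Comparing a few candidate routes:
I - F - A: 11 + 2 = 13
I - C - F - A: 3 + 9 + 2 = 14
I - C - G - D - A: 3 + 2 + 5 + 5 = 15
I - C - G - F - A: 3 + 2 + 2 + 2 = 9
I - C - G - E - A: 3 + 2 + 5 + 4 = 14
Best route has total 9.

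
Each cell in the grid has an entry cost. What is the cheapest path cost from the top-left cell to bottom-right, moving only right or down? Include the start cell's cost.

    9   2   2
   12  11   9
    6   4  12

34

Take (0,0) → (0,1) → (0,2) → (1,2) → (2,2) for a total of 9 + 2 + 2 + 9 + 12 = 34.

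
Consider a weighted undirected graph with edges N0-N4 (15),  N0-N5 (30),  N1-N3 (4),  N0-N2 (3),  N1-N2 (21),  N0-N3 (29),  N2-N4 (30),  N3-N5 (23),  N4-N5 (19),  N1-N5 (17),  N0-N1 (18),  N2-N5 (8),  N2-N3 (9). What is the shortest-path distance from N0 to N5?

Comparing a few candidate routes:
N0 -> N2 -> N5: 3 + 8 = 11
N0 -> N5: 30
N0 -> N2 -> N3 -> N1 -> N5: 3 + 9 + 4 + 17 = 33
Best route has total 11.

11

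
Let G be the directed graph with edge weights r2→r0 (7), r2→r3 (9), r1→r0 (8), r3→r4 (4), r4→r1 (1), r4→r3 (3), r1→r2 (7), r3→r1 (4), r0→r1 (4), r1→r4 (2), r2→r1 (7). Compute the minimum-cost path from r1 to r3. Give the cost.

Routes from r1 to r3:
r1 -> r2 -> r3: 7 + 9 = 16
r1 -> r4 -> r3: 2 + 3 = 5
Shortest: 5.

5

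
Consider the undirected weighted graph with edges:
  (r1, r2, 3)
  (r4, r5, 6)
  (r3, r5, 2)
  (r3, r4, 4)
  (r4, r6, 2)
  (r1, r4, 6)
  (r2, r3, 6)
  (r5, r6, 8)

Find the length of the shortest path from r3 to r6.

Checking several routes:
r3 -> r5 -> r6: 2 + 8 = 10
r3 -> r4 -> r6: 4 + 2 = 6
r3 -> r5 -> r4 -> r6: 2 + 6 + 2 = 10
The minimum is 6.

6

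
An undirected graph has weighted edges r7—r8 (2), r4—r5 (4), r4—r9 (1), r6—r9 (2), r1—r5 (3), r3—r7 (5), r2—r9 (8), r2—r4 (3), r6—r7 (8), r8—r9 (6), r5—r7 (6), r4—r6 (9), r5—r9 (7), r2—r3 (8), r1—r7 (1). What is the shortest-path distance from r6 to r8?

8

Comparing a few candidate routes:
r6 - r7 - r8: 8 + 2 = 10
r6 - r9 - r5 - r1 - r7 - r8: 2 + 7 + 3 + 1 + 2 = 15
r6 - r9 - r8: 2 + 6 = 8
r6 - r9 - r4 - r5 - r1 - r7 - r8: 2 + 1 + 4 + 3 + 1 + 2 = 13
The minimum is 8.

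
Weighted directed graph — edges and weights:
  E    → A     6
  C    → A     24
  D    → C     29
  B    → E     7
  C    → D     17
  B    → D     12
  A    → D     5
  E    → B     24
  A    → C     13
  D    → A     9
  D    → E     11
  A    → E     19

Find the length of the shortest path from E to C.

19

Candidate routes:
E-B-D-C: 24 + 12 + 29 = 65
E-B-D-A-C: 24 + 12 + 9 + 13 = 58
E-A-D-C: 6 + 5 + 29 = 40
E-A-C: 6 + 13 = 19
Best route has total 19.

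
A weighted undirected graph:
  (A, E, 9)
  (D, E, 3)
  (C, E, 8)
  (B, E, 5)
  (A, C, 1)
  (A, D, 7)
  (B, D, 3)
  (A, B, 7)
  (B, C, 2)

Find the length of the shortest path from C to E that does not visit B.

8

Routes from C to E avoiding B:
C → E: 8
C → A → D → E: 1 + 7 + 3 = 11
C → A → E: 1 + 9 = 10
Shortest: 8.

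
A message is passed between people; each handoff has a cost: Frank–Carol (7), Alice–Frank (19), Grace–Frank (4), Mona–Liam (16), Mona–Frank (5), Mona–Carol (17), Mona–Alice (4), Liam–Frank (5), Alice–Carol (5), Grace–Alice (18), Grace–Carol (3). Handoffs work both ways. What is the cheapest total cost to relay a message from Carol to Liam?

A few of the Carol→Liam routes:
Carol-Grace-Frank-Liam: 3 + 4 + 5 = 12
Carol-Frank-Liam: 7 + 5 = 12
Carol-Alice-Mona-Liam: 5 + 4 + 16 = 25
Carol-Alice-Mona-Frank-Liam: 5 + 4 + 5 + 5 = 19
Shortest: 12.

12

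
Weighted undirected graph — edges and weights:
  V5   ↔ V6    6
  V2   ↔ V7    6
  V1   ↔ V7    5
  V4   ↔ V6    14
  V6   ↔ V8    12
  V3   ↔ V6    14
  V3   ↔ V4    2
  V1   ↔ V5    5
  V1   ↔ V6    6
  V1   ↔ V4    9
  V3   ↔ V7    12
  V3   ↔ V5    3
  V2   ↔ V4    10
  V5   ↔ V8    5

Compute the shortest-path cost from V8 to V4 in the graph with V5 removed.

26

Some routes from V8 to V4 avoiding V5:
V8-V6-V1-V7-V2-V4: 12 + 6 + 5 + 6 + 10 = 39
V8-V6-V1-V4: 12 + 6 + 9 = 27
V8-V6-V3-V7-V1-V4: 12 + 14 + 12 + 5 + 9 = 52
V8-V6-V3-V4: 12 + 14 + 2 = 28
V8-V6-V1-V7-V3-V4: 12 + 6 + 5 + 12 + 2 = 37
V8-V6-V4: 12 + 14 = 26
The minimum is 26.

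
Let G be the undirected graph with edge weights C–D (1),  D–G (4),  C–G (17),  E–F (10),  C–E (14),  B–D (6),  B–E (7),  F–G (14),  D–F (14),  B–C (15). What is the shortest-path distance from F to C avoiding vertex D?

Candidate routes:
F-G-C: 14 + 17 = 31
F-E-C: 10 + 14 = 24
F-E-B-C: 10 + 7 + 15 = 32
The minimum is 24.

24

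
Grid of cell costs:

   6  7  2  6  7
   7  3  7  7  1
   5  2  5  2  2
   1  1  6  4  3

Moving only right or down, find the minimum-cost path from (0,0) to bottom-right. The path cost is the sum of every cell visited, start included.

Best path: (0,0) (0,1) (1,1) (2,1) (2,2) (2,3) (2,4) (3,4)
Cost: 6 + 7 + 3 + 2 + 5 + 2 + 2 + 3 = 30

30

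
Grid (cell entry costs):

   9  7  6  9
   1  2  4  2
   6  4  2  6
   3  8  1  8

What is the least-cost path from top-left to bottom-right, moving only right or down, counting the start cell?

27

Best path: [0,0] [1,0] [1,1] [1,2] [2,2] [3,2] [3,3]
Cost: 9 + 1 + 2 + 4 + 2 + 1 + 8 = 27
For comparison, the top-then-right route costs 47.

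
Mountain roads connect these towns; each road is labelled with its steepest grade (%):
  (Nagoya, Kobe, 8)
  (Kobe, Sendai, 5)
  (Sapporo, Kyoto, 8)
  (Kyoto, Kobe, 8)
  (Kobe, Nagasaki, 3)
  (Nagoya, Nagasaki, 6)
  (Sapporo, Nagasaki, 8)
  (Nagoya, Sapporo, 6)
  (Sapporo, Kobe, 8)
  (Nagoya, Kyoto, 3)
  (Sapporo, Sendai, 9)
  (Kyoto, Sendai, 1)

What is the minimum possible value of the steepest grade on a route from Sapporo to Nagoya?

A few of the Sapporo→Nagoya routes:
Sapporo-Kobe-Kyoto-Nagoya: max(8, 8, 3) = 8
Sapporo-Nagasaki-Kobe-Sendai-Kyoto-Nagoya: max(8, 3, 5, 1, 3) = 8
Sapporo-Kobe-Sendai-Kyoto-Nagoya: max(8, 5, 1, 3) = 8
Sapporo-Nagoya: max(6) = 6
Sapporo-Kobe-Nagasaki-Nagoya: max(8, 3, 6) = 8
Sapporo-Kobe-Nagoya: max(8, 8) = 8
The minimum achievable maximum is 6%.

6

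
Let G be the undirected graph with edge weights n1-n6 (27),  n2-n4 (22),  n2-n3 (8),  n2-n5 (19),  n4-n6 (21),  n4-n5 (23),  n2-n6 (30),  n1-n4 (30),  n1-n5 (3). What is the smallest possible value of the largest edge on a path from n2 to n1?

A few of the n2→n1 routes:
n2-n4-n5-n1: max(22, 23, 3) = 23
n2-n5-n4-n6-n1: max(19, 23, 21, 27) = 27
n2-n4-n6-n1: max(22, 21, 27) = 27
n2-n5-n1: max(19, 3) = 19
Best route has worst link 19.

19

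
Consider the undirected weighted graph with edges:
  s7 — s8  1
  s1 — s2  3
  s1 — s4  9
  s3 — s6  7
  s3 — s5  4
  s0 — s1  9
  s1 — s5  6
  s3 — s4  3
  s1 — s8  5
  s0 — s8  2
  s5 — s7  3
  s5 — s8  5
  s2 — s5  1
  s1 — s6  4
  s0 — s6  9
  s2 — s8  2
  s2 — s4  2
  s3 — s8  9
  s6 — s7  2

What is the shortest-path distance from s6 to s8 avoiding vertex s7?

9

A few of the s6→s8 routes:
s6 - s0 - s8: 9 + 2 = 11
s6 - s1 - s2 - s8: 4 + 3 + 2 = 9
s6 - s1 - s8: 4 + 5 = 9
The minimum is 9.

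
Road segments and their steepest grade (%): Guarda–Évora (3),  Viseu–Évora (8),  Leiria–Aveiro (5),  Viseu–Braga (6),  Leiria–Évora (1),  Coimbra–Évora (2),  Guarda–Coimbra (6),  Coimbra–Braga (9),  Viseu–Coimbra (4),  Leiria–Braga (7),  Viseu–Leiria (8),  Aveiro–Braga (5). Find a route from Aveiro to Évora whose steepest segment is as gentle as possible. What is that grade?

5

Some routes from Aveiro to Évora:
Aveiro - Leiria - Braga - Viseu - Coimbra - Guarda - Évora: max(5, 7, 6, 4, 6, 3) = 7
Aveiro - Leiria - Évora: max(5, 1) = 5
Aveiro - Braga - Viseu - Coimbra - Guarda - Évora: max(5, 6, 4, 6, 3) = 6
Aveiro - Leiria - Braga - Viseu - Coimbra - Évora: max(5, 7, 6, 4, 2) = 7
Aveiro - Braga - Viseu - Coimbra - Évora: max(5, 6, 4, 2) = 6
Best route has worst link 5%.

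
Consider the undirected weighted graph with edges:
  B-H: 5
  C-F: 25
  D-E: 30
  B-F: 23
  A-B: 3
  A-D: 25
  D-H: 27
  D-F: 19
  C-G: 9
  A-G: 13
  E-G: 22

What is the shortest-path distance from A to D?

Checking several routes:
A - G - E - D: 13 + 22 + 30 = 65
A - G - C - F - D: 13 + 9 + 25 + 19 = 66
A - B - F - D: 3 + 23 + 19 = 45
A - B - H - D: 3 + 5 + 27 = 35
A - D: 25
The minimum is 25.

25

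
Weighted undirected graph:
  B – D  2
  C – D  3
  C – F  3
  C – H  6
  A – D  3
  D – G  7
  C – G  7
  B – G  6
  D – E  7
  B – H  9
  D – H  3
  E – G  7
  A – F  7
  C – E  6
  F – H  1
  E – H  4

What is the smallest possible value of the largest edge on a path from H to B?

Comparing a few candidate routes:
H - F - C - D - B: max(1, 3, 3, 2) = 3
H - D - B: max(3, 2) = 3
H - C - D - B: max(6, 3, 2) = 6
H - E - C - D - B: max(4, 6, 3, 2) = 6
H - F - A - D - E - G - B: max(1, 7, 3, 7, 7, 6) = 7
Smallest bottleneck: 3.

3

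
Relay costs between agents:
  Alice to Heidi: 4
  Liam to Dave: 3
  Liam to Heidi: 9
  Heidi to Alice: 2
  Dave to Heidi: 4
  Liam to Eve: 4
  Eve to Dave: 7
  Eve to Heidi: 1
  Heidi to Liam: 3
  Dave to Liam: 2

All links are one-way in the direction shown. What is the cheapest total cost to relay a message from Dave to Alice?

6

Candidate routes:
Dave -> Liam -> Heidi -> Alice: 2 + 9 + 2 = 13
Dave -> Heidi -> Alice: 4 + 2 = 6
Dave -> Liam -> Eve -> Heidi -> Alice: 2 + 4 + 1 + 2 = 9
Shortest: 6.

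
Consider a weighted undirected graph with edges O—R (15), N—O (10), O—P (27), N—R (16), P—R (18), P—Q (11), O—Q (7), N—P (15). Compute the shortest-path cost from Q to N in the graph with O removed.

26

Paths from Q to N avoiding O:
Q→P→R→N: 11 + 18 + 16 = 45
Q→P→N: 11 + 15 = 26
The minimum is 26.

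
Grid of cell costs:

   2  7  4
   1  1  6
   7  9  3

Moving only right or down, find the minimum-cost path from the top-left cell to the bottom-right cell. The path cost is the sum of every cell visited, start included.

13

Best path: [0,0]→[1,0]→[1,1]→[1,2]→[2,2]
Cost: 2 + 1 + 1 + 6 + 3 = 13
For comparison, the top-then-right route costs 22.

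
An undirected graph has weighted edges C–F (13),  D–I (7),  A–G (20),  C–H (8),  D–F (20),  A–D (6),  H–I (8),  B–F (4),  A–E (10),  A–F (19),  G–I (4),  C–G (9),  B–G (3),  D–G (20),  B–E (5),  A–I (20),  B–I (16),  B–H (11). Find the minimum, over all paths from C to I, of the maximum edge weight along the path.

8

A few of the C→I routes:
C-H-B-E-A-D-I: max(8, 11, 5, 10, 6, 7) = 11
C-G-B-E-A-D-I: max(9, 3, 5, 10, 6, 7) = 10
C-H-I: max(8, 8) = 8
C-G-I: max(9, 4) = 9
C-H-B-G-I: max(8, 11, 3, 4) = 11
Best route has worst link 8.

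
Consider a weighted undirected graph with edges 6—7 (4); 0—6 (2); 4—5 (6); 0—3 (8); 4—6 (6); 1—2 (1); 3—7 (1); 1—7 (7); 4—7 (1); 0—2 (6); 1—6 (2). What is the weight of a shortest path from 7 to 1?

Some routes from 7 to 1:
7-4-6-1: 1 + 6 + 2 = 9
7-6-1: 4 + 2 = 6
7-3-0-2-1: 1 + 8 + 6 + 1 = 16
7-6-0-2-1: 4 + 2 + 6 + 1 = 13
7-3-0-6-1: 1 + 8 + 2 + 2 = 13
7-1: 7
Best route has total 6.

6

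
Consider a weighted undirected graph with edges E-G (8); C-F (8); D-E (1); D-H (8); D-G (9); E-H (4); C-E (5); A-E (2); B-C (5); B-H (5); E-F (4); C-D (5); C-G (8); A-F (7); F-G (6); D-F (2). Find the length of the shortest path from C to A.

Comparing a few candidate routes:
C → F → E → A: 8 + 4 + 2 = 14
C → E → A: 5 + 2 = 7
C → F → D → E → A: 8 + 2 + 1 + 2 = 13
C → D → F → E → A: 5 + 2 + 4 + 2 = 13
C → D → E → A: 5 + 1 + 2 = 8
C → D → F → A: 5 + 2 + 7 = 14
Best route has total 7.

7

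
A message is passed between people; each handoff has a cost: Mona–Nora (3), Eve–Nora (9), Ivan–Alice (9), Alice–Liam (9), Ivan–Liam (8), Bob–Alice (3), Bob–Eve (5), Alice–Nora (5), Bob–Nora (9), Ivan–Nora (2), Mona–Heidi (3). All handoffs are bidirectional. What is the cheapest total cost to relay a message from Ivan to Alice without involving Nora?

Routes from Ivan to Alice avoiding Nora:
Ivan→Liam→Alice: 8 + 9 = 17
Ivan→Alice: 9
Best route has total 9.

9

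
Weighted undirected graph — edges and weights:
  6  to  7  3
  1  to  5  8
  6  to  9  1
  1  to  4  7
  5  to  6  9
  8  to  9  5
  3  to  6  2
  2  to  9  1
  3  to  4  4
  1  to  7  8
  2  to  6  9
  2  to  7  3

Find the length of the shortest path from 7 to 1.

8

Checking several routes:
7 -> 6 -> 5 -> 1: 3 + 9 + 8 = 20
7 -> 1: 8
7 -> 6 -> 3 -> 4 -> 1: 3 + 2 + 4 + 7 = 16
7 -> 2 -> 9 -> 6 -> 3 -> 4 -> 1: 3 + 1 + 1 + 2 + 4 + 7 = 18
Best route has total 8.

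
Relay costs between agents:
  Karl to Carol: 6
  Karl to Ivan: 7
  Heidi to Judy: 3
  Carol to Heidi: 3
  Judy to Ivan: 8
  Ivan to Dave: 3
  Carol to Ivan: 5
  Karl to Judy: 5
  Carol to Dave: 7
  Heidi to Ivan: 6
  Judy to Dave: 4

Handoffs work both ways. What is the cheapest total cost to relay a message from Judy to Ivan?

Comparing a few candidate routes:
Judy -> Heidi -> Ivan: 3 + 6 = 9
Judy -> Ivan: 8
Judy -> Dave -> Ivan: 4 + 3 = 7
Shortest: 7.

7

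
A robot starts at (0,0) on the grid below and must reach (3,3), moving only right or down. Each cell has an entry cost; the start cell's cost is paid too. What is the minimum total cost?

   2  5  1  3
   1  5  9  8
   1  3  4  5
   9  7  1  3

15

Best path: [0,0]→[1,0]→[2,0]→[2,1]→[2,2]→[3,2]→[3,3]
Cost: 2 + 1 + 1 + 3 + 4 + 1 + 3 = 15
(Top row then right column would cost 27.)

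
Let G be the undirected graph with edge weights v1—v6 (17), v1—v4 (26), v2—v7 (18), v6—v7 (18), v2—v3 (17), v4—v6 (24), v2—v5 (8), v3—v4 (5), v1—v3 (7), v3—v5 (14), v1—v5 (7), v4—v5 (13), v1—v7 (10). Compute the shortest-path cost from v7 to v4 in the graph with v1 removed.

39

Some routes from v7 to v4 avoiding v1:
v7 → v2 → v5 → v4: 18 + 8 + 13 = 39
v7 → v6 → v4: 18 + 24 = 42
v7 → v2 → v3 → v4: 18 + 17 + 5 = 40
Shortest: 39.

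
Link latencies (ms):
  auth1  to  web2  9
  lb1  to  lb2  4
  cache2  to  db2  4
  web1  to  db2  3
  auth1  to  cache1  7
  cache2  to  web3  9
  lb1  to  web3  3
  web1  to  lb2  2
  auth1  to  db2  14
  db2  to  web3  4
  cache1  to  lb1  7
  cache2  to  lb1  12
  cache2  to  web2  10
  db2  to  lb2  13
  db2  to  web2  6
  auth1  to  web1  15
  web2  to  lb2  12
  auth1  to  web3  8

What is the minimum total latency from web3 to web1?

7

A few of the web3→web1 routes:
web3 -> db2 -> web1: 4 + 3 = 7
web3 -> db2 -> lb2 -> web1: 4 + 13 + 2 = 19
web3 -> cache2 -> db2 -> web1: 9 + 4 + 3 = 16
web3 -> lb1 -> lb2 -> web1: 3 + 4 + 2 = 9
web3 -> lb1 -> cache2 -> db2 -> web1: 3 + 12 + 4 + 3 = 22
Best route has total 7 ms.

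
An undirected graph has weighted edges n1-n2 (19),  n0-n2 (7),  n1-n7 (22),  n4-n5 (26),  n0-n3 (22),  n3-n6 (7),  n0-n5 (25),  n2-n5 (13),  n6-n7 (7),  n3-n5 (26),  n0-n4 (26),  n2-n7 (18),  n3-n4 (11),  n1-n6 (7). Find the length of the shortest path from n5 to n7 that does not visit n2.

Some routes from n5 to n7 avoiding n2:
n5 → n4 → n3 → n6 → n1 → n7: 26 + 11 + 7 + 7 + 22 = 73
n5 → n0 → n3 → n6 → n7: 25 + 22 + 7 + 7 = 61
n5 → n3 → n6 → n1 → n7: 26 + 7 + 7 + 22 = 62
n5 → n4 → n3 → n6 → n7: 26 + 11 + 7 + 7 = 51
n5 → n3 → n6 → n7: 26 + 7 + 7 = 40
Best route has total 40.

40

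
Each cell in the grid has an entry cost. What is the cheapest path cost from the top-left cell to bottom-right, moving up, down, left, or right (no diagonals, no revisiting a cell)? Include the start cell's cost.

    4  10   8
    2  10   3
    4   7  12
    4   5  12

31

Cheapest: [0,0] → [1,0] → [2,0] → [3,0] → [3,1] → [3,2]
  4 + 2 + 4 + 4 + 5 + 12 = 31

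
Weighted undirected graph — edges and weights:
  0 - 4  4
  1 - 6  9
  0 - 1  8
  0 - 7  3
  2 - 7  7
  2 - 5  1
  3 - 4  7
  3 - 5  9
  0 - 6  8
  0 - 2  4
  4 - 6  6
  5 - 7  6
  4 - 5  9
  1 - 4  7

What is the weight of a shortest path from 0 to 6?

Checking several routes:
0 - 2 - 5 - 4 - 6: 4 + 1 + 9 + 6 = 20
0 - 4 - 1 - 6: 4 + 7 + 9 = 20
0 - 4 - 6: 4 + 6 = 10
0 - 6: 8
0 - 1 - 6: 8 + 9 = 17
Shortest: 8.

8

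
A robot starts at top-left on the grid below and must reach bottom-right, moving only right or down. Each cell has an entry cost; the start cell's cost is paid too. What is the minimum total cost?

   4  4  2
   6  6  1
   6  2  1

12

Best path: (0,0) -> (0,1) -> (0,2) -> (1,2) -> (2,2)
Cost: 4 + 4 + 2 + 1 + 1 = 12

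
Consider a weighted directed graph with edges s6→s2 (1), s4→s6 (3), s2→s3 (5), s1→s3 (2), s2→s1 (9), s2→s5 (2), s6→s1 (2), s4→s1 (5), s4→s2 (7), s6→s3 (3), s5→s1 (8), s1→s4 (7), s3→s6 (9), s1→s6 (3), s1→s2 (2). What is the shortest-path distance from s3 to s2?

Paths from s3 to s2:
s3→s6→s1→s4→s2: 9 + 2 + 7 + 7 = 25
s3→s6→s1→s2: 9 + 2 + 2 = 13
s3→s6→s2: 9 + 1 = 10
The minimum is 10.

10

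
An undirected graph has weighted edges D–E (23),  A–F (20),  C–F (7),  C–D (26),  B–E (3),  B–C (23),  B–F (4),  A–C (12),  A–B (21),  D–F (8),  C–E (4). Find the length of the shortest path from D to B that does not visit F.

Checking several routes:
D - C - B: 26 + 23 = 49
D - E - C - B: 23 + 4 + 23 = 50
D - E - B: 23 + 3 = 26
D - C - E - B: 26 + 4 + 3 = 33
Best route has total 26.

26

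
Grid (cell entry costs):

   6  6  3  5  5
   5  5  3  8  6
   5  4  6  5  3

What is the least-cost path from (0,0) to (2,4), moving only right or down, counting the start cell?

One optimal route is [0,0] -> [0,1] -> [0,2] -> [1,2] -> [2,2] -> [2,3] -> [2,4].
Its cost is 6 + 6 + 3 + 3 + 6 + 5 + 3 = 32.

32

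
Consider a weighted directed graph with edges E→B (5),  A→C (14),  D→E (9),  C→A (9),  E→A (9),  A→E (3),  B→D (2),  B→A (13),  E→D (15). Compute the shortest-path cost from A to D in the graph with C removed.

Routes from A to D avoiding C:
A - E - D: 3 + 15 = 18
A - E - B - D: 3 + 5 + 2 = 10
The minimum is 10.

10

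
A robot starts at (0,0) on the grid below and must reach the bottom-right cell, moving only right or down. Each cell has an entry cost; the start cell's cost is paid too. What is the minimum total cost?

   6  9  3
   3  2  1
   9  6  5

Take r0c0 r1c0 r1c1 r1c2 r2c2 for a total of 6 + 3 + 2 + 1 + 5 = 17.

17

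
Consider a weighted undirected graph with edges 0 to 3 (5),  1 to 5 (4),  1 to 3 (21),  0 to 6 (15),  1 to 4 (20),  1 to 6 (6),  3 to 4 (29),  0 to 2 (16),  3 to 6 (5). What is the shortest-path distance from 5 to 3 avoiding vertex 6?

Paths from 5 to 3 avoiding 6:
5→1→4→3: 4 + 20 + 29 = 53
5→1→3: 4 + 21 = 25
The minimum is 25.

25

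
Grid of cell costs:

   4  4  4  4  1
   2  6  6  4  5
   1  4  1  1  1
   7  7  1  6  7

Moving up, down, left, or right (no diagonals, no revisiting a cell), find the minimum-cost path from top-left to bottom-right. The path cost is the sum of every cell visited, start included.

Cheapest: r0c0→r1c0→r2c0→r2c1→r2c2→r2c3→r2c4→r3c4
  4 + 2 + 1 + 4 + 1 + 1 + 1 + 7 = 21

21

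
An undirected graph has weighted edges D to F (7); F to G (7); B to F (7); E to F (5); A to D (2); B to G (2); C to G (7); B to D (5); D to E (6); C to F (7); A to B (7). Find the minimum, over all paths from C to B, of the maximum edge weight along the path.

Comparing a few candidate routes:
C→F→D→B: max(7, 7, 5) = 7
C→F→B: max(7, 7) = 7
C→F→G→B: max(7, 7, 2) = 7
C→F→E→D→A→B: max(7, 5, 6, 2, 7) = 7
C→F→D→A→B: max(7, 7, 2, 7) = 7
C→F→E→D→B: max(7, 5, 6, 5) = 7
The minimum achievable maximum is 7.

7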